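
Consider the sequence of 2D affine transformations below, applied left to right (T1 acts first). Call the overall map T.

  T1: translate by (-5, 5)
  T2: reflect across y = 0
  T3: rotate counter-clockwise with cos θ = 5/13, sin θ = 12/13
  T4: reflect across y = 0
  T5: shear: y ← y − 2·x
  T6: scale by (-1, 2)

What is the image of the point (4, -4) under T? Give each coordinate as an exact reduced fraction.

T1 translate by (-5, 5): (4, -4) → (-1, 1)
T2 reflect across y = 0: (-1, 1) → (-1, -1)
T3 rotate counter-clockwise with cos θ = 5/13, sin θ = 12/13: (-1, -1) → (7/13, -17/13)
T4 reflect across y = 0: (7/13, -17/13) → (7/13, 17/13)
T5 shear: y ← y − 2·x: (7/13, 17/13) → (7/13, 3/13)
T6 scale by (-1, 2): (7/13, 3/13) → (-7/13, 6/13)

T(p) = (-7/13, 6/13)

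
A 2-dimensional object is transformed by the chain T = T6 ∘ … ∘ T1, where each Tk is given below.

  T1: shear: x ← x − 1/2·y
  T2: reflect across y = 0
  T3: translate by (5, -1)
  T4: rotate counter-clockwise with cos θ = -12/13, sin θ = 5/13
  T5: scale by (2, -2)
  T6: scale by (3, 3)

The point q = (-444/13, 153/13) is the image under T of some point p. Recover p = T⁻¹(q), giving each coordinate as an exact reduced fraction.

T1 = [1 -1/2 0; 0 1 0; 0 0 1]
T2·T1 = [1 -1/2 0; 0 -1 0; 0 0 1]
T3·…·T1 = [1 -1/2 5; 0 -1 -1; 0 0 1]
T4·…·T1 = [-12/13 11/13 -55/13; 5/13 19/26 37/13; 0 0 1]
T5·…·T1 = [-24/13 22/13 -110/13; -10/13 -19/13 -74/13; 0 0 1]
T6·…·T1 = [-72/13 66/13 -330/13; -30/13 -57/13 -222/13; 0 0 1]
det M = 36; M⁻¹ = [-19/156 -11/78 -11/2; 5/78 -2/13 -1; 0 0 1]
M⁻¹ · (-444/13, 153/13)ᵀ = (-3, -5)ᵀ

p = (-3, -5)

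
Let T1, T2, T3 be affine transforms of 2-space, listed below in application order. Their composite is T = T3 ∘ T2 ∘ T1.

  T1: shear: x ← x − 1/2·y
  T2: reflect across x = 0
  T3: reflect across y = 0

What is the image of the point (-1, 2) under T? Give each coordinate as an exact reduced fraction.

T1 shear: x ← x − 1/2·y: (-1, 2) → (-2, 2)
T2 reflect across x = 0: (-2, 2) → (2, 2)
T3 reflect across y = 0: (2, 2) → (2, -2)

T(p) = (2, -2)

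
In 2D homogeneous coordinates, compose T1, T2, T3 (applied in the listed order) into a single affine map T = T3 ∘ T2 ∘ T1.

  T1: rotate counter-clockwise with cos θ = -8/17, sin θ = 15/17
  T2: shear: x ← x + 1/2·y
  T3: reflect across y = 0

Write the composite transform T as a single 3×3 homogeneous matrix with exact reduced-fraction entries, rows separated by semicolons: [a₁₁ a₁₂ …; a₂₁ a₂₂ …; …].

T1 = [-8/17 -15/17 0; 15/17 -8/17 0; 0 0 1]
T2·T1 = [-1/34 -19/17 0; 15/17 -8/17 0; 0 0 1]
T3·…·T1 = [-1/34 -19/17 0; -15/17 8/17 0; 0 0 1]

T = [-1/34 -19/17 0; -15/17 8/17 0; 0 0 1]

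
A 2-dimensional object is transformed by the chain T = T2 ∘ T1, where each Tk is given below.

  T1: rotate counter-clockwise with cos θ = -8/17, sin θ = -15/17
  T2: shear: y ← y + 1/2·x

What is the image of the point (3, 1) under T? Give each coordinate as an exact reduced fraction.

T(p) = (-9/17, -115/34)

T1 rotate counter-clockwise with cos θ = -8/17, sin θ = -15/17: (3, 1) → (-9/17, -53/17)
T2 shear: y ← y + 1/2·x: (-9/17, -53/17) → (-9/17, -115/34)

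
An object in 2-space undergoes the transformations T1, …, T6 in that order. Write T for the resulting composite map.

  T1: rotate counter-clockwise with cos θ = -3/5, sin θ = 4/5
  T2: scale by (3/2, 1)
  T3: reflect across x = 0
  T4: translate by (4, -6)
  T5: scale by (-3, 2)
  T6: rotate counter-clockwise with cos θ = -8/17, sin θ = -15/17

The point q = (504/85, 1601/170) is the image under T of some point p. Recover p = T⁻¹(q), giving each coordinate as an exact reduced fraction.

p = (5, -4)

T1 = [-3/5 -4/5 0; 4/5 -3/5 0; 0 0 1]
T2·T1 = [-9/10 -6/5 0; 4/5 -3/5 0; 0 0 1]
T3·…·T1 = [9/10 6/5 0; 4/5 -3/5 0; 0 0 1]
T4·…·T1 = [9/10 6/5 4; 4/5 -3/5 -6; 0 0 1]
T5·…·T1 = [-27/10 -18/5 -12; 8/5 -6/5 -12; 0 0 1]
T6·…·T1 = [228/85 54/85 -84/17; 277/170 318/85 276/17; 0 0 1]
det M = 9; M⁻¹ = [106/255 -6/85 16/5; -277/1530 76/255 -86/15; 0 0 1]
M⁻¹ · (504/85, 1601/170)ᵀ = (5, -4)ᵀ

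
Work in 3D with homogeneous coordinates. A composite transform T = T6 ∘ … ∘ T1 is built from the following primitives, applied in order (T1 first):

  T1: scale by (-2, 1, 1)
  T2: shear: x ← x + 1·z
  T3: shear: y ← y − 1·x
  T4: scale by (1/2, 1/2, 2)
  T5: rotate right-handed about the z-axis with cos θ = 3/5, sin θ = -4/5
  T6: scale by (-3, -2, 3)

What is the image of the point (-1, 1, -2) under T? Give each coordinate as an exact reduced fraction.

T1 scale by (-2, 1, 1): (-1, 1, -2) → (2, 1, -2)
T2 shear: x ← x + 1·z: (2, 1, -2) → (0, 1, -2)
T3 shear: y ← y − 1·x: (0, 1, -2) → (0, 1, -2)
T4 scale by (1/2, 1/2, 2): (0, 1, -2) → (0, 1/2, -4)
T5 rotate right-handed about the z-axis with cos θ = 3/5, sin θ = -4/5: (0, 1/2, -4) → (2/5, 3/10, -4)
T6 scale by (-3, -2, 3): (2/5, 3/10, -4) → (-6/5, -3/5, -12)

T(p) = (-6/5, -3/5, -12)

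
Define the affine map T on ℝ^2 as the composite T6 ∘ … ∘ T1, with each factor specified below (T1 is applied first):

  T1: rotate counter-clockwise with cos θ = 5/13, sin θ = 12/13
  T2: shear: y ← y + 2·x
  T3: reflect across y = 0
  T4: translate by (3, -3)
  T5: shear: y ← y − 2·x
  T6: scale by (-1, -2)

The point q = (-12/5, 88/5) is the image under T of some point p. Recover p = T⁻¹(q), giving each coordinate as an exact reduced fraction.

T1 = [5/13 -12/13 0; 12/13 5/13 0; 0 0 1]
T2·T1 = [5/13 -12/13 0; 22/13 -19/13 0; 0 0 1]
T3·…·T1 = [5/13 -12/13 0; -22/13 19/13 0; 0 0 1]
T4·…·T1 = [5/13 -12/13 3; -22/13 19/13 -3; 0 0 1]
T5·…·T1 = [5/13 -12/13 3; -32/13 43/13 -9; 0 0 1]
T6·…·T1 = [-5/13 12/13 -3; 64/13 -86/13 18; 0 0 1]
det M = -2; M⁻¹ = [43/13 6/13 21/13; 32/13 5/26 51/13; 0 0 1]
M⁻¹ · (-12/5, 88/5)ᵀ = (9/5, 7/5)ᵀ

p = (9/5, 7/5)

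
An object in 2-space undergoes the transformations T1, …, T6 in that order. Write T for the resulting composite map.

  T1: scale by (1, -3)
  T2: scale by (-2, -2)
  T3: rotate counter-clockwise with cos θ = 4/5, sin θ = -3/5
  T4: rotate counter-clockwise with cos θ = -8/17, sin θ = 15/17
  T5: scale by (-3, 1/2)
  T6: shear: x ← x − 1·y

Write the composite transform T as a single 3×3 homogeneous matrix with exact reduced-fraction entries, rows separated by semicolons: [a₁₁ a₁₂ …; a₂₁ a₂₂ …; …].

T = [162/85 1473/85 0; -84/85 39/85 0; 0 0 1]

T1 = [1 0 0; 0 -3 0; 0 0 1]
T2·T1 = [-2 0 0; 0 6 0; 0 0 1]
T3·…·T1 = [-8/5 18/5 0; 6/5 24/5 0; 0 0 1]
T4·…·T1 = [-26/85 -504/85 0; -168/85 78/85 0; 0 0 1]
T5·…·T1 = [78/85 1512/85 0; -84/85 39/85 0; 0 0 1]
T6·…·T1 = [162/85 1473/85 0; -84/85 39/85 0; 0 0 1]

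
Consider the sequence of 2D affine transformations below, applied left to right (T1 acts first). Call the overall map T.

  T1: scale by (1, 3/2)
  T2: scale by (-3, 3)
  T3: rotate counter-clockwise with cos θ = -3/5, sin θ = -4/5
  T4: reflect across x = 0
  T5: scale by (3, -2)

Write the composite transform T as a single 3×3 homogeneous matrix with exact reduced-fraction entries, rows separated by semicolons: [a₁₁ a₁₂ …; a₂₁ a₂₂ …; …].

T1 = [1 0 0; 0 3/2 0; 0 0 1]
T2·T1 = [-3 0 0; 0 9/2 0; 0 0 1]
T3·…·T1 = [9/5 18/5 0; 12/5 -27/10 0; 0 0 1]
T4·…·T1 = [-9/5 -18/5 0; 12/5 -27/10 0; 0 0 1]
T5·…·T1 = [-27/5 -54/5 0; -24/5 27/5 0; 0 0 1]

T = [-27/5 -54/5 0; -24/5 27/5 0; 0 0 1]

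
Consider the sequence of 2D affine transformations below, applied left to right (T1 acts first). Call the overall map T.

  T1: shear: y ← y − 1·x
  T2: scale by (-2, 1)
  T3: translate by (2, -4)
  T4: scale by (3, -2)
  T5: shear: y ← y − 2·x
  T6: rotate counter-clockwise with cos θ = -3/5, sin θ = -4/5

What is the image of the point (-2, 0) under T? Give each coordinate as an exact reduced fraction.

T(p) = (-182/5, 24/5)

T1 shear: y ← y − 1·x: (-2, 0) → (-2, 2)
T2 scale by (-2, 1): (-2, 2) → (4, 2)
T3 translate by (2, -4): (4, 2) → (6, -2)
T4 scale by (3, -2): (6, -2) → (18, 4)
T5 shear: y ← y − 2·x: (18, 4) → (18, -32)
T6 rotate counter-clockwise with cos θ = -3/5, sin θ = -4/5: (18, -32) → (-182/5, 24/5)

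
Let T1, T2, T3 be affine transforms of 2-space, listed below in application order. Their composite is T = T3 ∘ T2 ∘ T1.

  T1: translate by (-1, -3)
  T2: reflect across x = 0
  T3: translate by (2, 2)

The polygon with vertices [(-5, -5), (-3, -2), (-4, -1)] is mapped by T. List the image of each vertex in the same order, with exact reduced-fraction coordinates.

T1 translate by (-1, -3): (-5, -5) → (-6, -8); (-3, -2) → (-4, -5); (-4, -1) → (-5, -4)
T2 reflect across x = 0: (-6, -8) → (6, -8); (-4, -5) → (4, -5); (-5, -4) → (5, -4)
T3 translate by (2, 2): (6, -8) → (8, -6); (4, -5) → (6, -3); (5, -4) → (7, -2)

image vertices: (8, -6), (6, -3), (7, -2)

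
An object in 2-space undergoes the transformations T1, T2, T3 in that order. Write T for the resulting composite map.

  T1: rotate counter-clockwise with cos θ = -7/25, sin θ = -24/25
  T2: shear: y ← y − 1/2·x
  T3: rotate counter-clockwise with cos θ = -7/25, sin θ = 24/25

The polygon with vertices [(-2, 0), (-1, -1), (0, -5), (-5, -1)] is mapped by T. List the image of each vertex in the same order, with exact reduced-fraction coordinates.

image vertices: (-1082/625, 49/625), (-829/625, -1369/1250), (-288/125, -709/125), (-2993/625, -1173/1250)

T1 rotate counter-clockwise with cos θ = -7/25, sin θ = -24/25: (-2, 0) → (14/25, 48/25); (-1, -1) → (-17/25, 31/25); (0, -5) → (-24/5, 7/5); (-5, -1) → (11/25, 127/25)
T2 shear: y ← y − 1/2·x: (14/25, 48/25) → (14/25, 41/25); (-17/25, 31/25) → (-17/25, 79/50); (-24/5, 7/5) → (-24/5, 19/5); (11/25, 127/25) → (11/25, 243/50)
T3 rotate counter-clockwise with cos θ = -7/25, sin θ = 24/25: (14/25, 41/25) → (-1082/625, 49/625); (-17/25, 79/50) → (-829/625, -1369/1250); (-24/5, 19/5) → (-288/125, -709/125); (11/25, 243/50) → (-2993/625, -1173/1250)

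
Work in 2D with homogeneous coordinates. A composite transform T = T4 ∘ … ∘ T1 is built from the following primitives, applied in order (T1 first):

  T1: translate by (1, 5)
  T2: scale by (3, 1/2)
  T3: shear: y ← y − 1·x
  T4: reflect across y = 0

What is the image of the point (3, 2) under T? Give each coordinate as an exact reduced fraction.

T1 translate by (1, 5): (3, 2) → (4, 7)
T2 scale by (3, 1/2): (4, 7) → (12, 7/2)
T3 shear: y ← y − 1·x: (12, 7/2) → (12, -17/2)
T4 reflect across y = 0: (12, -17/2) → (12, 17/2)

T(p) = (12, 17/2)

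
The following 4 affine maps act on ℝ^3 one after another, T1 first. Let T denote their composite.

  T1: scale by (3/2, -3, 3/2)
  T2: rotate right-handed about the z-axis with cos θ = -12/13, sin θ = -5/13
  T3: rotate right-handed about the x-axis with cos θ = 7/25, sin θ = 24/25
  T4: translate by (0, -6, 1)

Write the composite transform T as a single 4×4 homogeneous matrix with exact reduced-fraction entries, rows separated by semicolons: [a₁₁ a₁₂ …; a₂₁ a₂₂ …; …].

T1 = [3/2 0 0 0; 0 -3 0 0; 0 0 3/2 0; 0 0 0 1]
T2·T1 = [-18/13 -15/13 0 0; -15/26 36/13 0 0; 0 0 3/2 0; 0 0 0 1]
T3·…·T1 = [-18/13 -15/13 0 0; -21/130 252/325 -36/25 0; -36/65 864/325 21/50 0; 0 0 0 1]
T4·…·T1 = [-18/13 -15/13 0 0; -21/130 252/325 -36/25 -6; -36/65 864/325 21/50 1; 0 0 0 1]

T = [-18/13 -15/13 0 0; -21/130 252/325 -36/25 -6; -36/65 864/325 21/50 1; 0 0 0 1]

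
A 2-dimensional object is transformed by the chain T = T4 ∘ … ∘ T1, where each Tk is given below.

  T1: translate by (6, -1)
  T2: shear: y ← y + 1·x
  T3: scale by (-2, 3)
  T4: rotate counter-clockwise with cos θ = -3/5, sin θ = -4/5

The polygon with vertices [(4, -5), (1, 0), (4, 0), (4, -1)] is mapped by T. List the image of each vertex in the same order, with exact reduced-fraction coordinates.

image vertices: (108/5, 44/5), (114/5, 2/5), (168/5, -1/5), (156/5, 8/5)

T1 translate by (6, -1): (4, -5) → (10, -6); (1, 0) → (7, -1); (4, 0) → (10, -1); (4, -1) → (10, -2)
T2 shear: y ← y + 1·x: (10, -6) → (10, 4); (7, -1) → (7, 6); (10, -1) → (10, 9); (10, -2) → (10, 8)
T3 scale by (-2, 3): (10, 4) → (-20, 12); (7, 6) → (-14, 18); (10, 9) → (-20, 27); (10, 8) → (-20, 24)
T4 rotate counter-clockwise with cos θ = -3/5, sin θ = -4/5: (-20, 12) → (108/5, 44/5); (-14, 18) → (114/5, 2/5); (-20, 27) → (168/5, -1/5); (-20, 24) → (156/5, 8/5)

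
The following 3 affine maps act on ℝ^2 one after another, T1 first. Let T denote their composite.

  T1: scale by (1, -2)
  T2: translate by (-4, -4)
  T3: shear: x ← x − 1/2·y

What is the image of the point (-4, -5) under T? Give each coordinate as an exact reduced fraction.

T1 scale by (1, -2): (-4, -5) → (-4, 10)
T2 translate by (-4, -4): (-4, 10) → (-8, 6)
T3 shear: x ← x − 1/2·y: (-8, 6) → (-11, 6)

T(p) = (-11, 6)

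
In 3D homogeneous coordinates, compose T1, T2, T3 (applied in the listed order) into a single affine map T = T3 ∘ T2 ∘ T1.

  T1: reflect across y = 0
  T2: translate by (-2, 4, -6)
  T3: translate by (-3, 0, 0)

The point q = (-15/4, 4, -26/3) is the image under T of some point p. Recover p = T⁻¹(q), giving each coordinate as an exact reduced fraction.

T1 = [1 0 0 0; 0 -1 0 0; 0 0 1 0; 0 0 0 1]
T2·T1 = [1 0 0 -2; 0 -1 0 4; 0 0 1 -6; 0 0 0 1]
T3·…·T1 = [1 0 0 -5; 0 -1 0 4; 0 0 1 -6; 0 0 0 1]
det M = -1; M⁻¹ = [1 0 0 5; 0 -1 0 4; 0 0 1 6; 0 0 0 1]
M⁻¹ · (-15/4, 4, -26/3)ᵀ = (5/4, 0, -8/3)ᵀ

p = (5/4, 0, -8/3)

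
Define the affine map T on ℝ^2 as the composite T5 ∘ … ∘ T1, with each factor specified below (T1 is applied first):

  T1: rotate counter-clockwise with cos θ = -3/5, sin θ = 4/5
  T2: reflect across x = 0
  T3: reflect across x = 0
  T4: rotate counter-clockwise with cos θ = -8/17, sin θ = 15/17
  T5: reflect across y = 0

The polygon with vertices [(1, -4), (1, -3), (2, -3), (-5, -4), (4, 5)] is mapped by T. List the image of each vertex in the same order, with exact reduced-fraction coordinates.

T1 rotate counter-clockwise with cos θ = -3/5, sin θ = 4/5: (1, -4) → (13/5, 16/5); (1, -3) → (9/5, 13/5); (2, -3) → (6/5, 17/5); (-5, -4) → (31/5, -8/5); (4, 5) → (-32/5, 1/5)
T2 reflect across x = 0: (13/5, 16/5) → (-13/5, 16/5); (9/5, 13/5) → (-9/5, 13/5); (6/5, 17/5) → (-6/5, 17/5); (31/5, -8/5) → (-31/5, -8/5); (-32/5, 1/5) → (32/5, 1/5)
T3 reflect across x = 0: (-13/5, 16/5) → (13/5, 16/5); (-9/5, 13/5) → (9/5, 13/5); (-6/5, 17/5) → (6/5, 17/5); (-31/5, -8/5) → (31/5, -8/5); (32/5, 1/5) → (-32/5, 1/5)
T4 rotate counter-clockwise with cos θ = -8/17, sin θ = 15/17: (13/5, 16/5) → (-344/85, 67/85); (9/5, 13/5) → (-267/85, 31/85); (6/5, 17/5) → (-303/85, -46/85); (31/5, -8/5) → (-128/85, 529/85); (-32/5, 1/5) → (241/85, -488/85)
T5 reflect across y = 0: (-344/85, 67/85) → (-344/85, -67/85); (-267/85, 31/85) → (-267/85, -31/85); (-303/85, -46/85) → (-303/85, 46/85); (-128/85, 529/85) → (-128/85, -529/85); (241/85, -488/85) → (241/85, 488/85)

image vertices: (-344/85, -67/85), (-267/85, -31/85), (-303/85, 46/85), (-128/85, -529/85), (241/85, 488/85)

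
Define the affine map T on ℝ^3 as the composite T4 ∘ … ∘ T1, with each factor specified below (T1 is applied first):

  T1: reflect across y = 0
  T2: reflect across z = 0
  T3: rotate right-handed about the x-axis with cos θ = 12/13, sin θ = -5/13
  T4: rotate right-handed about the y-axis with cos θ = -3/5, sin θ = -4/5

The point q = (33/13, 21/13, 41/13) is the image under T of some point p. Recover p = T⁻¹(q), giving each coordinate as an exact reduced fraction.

p = (1, -3, 3)

T1 = [1 0 0 0; 0 -1 0 0; 0 0 1 0; 0 0 0 1]
T2·T1 = [1 0 0 0; 0 -1 0 0; 0 0 -1 0; 0 0 0 1]
T3·…·T1 = [1 0 0 0; 0 -12/13 -5/13 0; 0 5/13 -12/13 0; 0 0 0 1]
T4·…·T1 = [-3/5 -4/13 48/65 0; 0 -12/13 -5/13 0; 4/5 -3/13 36/65 0; 0 0 0 1]
det M = 1; M⁻¹ = [-3/5 0 4/5 0; -4/13 -12/13 -3/13 0; 48/65 -5/13 36/65 0; 0 0 0 1]
M⁻¹ · (33/13, 21/13, 41/13)ᵀ = (1, -3, 3)ᵀ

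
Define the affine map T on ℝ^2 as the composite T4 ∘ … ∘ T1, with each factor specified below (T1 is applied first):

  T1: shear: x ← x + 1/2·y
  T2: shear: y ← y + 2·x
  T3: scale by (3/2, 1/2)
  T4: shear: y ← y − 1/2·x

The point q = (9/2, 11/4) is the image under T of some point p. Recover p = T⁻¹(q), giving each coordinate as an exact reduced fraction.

T1 = [1 1/2 0; 0 1 0; 0 0 1]
T2·T1 = [1 1/2 0; 2 2 0; 0 0 1]
T3·…·T1 = [3/2 3/4 0; 1 1 0; 0 0 1]
T4·…·T1 = [3/2 3/4 0; 1/4 5/8 0; 0 0 1]
det M = 3/4; M⁻¹ = [5/6 -1 0; -1/3 2 0; 0 0 1]
M⁻¹ · (9/2, 11/4)ᵀ = (1, 4)ᵀ

p = (1, 4)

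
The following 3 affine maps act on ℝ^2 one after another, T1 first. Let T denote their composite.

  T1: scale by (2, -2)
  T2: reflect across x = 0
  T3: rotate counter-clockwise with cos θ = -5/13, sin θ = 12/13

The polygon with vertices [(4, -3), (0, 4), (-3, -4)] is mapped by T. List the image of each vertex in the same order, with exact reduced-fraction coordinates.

image vertices: (-32/13, -126/13), (96/13, 40/13), (-126/13, 32/13)

T1 scale by (2, -2): (4, -3) → (8, 6); (0, 4) → (0, -8); (-3, -4) → (-6, 8)
T2 reflect across x = 0: (8, 6) → (-8, 6); (0, -8) → (0, -8); (-6, 8) → (6, 8)
T3 rotate counter-clockwise with cos θ = -5/13, sin θ = 12/13: (-8, 6) → (-32/13, -126/13); (0, -8) → (96/13, 40/13); (6, 8) → (-126/13, 32/13)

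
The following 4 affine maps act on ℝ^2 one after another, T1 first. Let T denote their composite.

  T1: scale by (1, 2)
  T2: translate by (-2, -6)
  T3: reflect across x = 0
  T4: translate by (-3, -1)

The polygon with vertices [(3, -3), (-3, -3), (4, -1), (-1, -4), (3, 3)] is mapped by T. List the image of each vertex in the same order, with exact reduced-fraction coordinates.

image vertices: (-4, -13), (2, -13), (-5, -9), (0, -15), (-4, -1)

T1 scale by (1, 2): (3, -3) → (3, -6); (-3, -3) → (-3, -6); (4, -1) → (4, -2); (-1, -4) → (-1, -8); (3, 3) → (3, 6)
T2 translate by (-2, -6): (3, -6) → (1, -12); (-3, -6) → (-5, -12); (4, -2) → (2, -8); (-1, -8) → (-3, -14); (3, 6) → (1, 0)
T3 reflect across x = 0: (1, -12) → (-1, -12); (-5, -12) → (5, -12); (2, -8) → (-2, -8); (-3, -14) → (3, -14); (1, 0) → (-1, 0)
T4 translate by (-3, -1): (-1, -12) → (-4, -13); (5, -12) → (2, -13); (-2, -8) → (-5, -9); (3, -14) → (0, -15); (-1, 0) → (-4, -1)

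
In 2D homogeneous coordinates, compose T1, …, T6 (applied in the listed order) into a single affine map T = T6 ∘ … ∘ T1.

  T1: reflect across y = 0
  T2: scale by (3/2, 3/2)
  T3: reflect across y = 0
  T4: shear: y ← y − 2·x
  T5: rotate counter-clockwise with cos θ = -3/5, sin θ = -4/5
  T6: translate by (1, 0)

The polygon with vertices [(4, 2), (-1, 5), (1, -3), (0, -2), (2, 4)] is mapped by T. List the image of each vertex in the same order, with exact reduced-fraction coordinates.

image vertices: (-49/5, 3/5), (103/10, -51/10), (-59/10, 33/10), (-7/5, 9/5), (-4/5, -12/5)

T1 reflect across y = 0: (4, 2) → (4, -2); (-1, 5) → (-1, -5); (1, -3) → (1, 3); (0, -2) → (0, 2); (2, 4) → (2, -4)
T2 scale by (3/2, 3/2): (4, -2) → (6, -3); (-1, -5) → (-3/2, -15/2); (1, 3) → (3/2, 9/2); (0, 2) → (0, 3); (2, -4) → (3, -6)
T3 reflect across y = 0: (6, -3) → (6, 3); (-3/2, -15/2) → (-3/2, 15/2); (3/2, 9/2) → (3/2, -9/2); (0, 3) → (0, -3); (3, -6) → (3, 6)
T4 shear: y ← y − 2·x: (6, 3) → (6, -9); (-3/2, 15/2) → (-3/2, 21/2); (3/2, -9/2) → (3/2, -15/2); (0, -3) → (0, -3); (3, 6) → (3, 0)
T5 rotate counter-clockwise with cos θ = -3/5, sin θ = -4/5: (6, -9) → (-54/5, 3/5); (-3/2, 21/2) → (93/10, -51/10); (3/2, -15/2) → (-69/10, 33/10); (0, -3) → (-12/5, 9/5); (3, 0) → (-9/5, -12/5)
T6 translate by (1, 0): (-54/5, 3/5) → (-49/5, 3/5); (93/10, -51/10) → (103/10, -51/10); (-69/10, 33/10) → (-59/10, 33/10); (-12/5, 9/5) → (-7/5, 9/5); (-9/5, -12/5) → (-4/5, -12/5)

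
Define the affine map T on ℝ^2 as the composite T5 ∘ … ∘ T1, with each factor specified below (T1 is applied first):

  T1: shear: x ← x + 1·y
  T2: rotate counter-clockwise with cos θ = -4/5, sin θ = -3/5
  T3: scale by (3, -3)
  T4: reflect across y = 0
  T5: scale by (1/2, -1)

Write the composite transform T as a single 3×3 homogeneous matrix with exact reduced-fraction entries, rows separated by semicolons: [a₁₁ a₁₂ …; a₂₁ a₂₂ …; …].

T = [-6/5 -3/10 0; 9/5 21/5 0; 0 0 1]

T1 = [1 1 0; 0 1 0; 0 0 1]
T2·T1 = [-4/5 -1/5 0; -3/5 -7/5 0; 0 0 1]
T3·…·T1 = [-12/5 -3/5 0; 9/5 21/5 0; 0 0 1]
T4·…·T1 = [-12/5 -3/5 0; -9/5 -21/5 0; 0 0 1]
T5·…·T1 = [-6/5 -3/10 0; 9/5 21/5 0; 0 0 1]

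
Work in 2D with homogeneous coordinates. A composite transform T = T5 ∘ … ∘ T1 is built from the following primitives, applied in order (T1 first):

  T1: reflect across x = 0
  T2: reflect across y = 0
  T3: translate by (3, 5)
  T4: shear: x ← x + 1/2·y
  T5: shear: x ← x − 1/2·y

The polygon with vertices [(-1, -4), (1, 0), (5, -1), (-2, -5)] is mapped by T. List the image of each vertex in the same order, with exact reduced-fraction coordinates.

image vertices: (4, 9), (2, 5), (-2, 6), (5, 10)

T1 reflect across x = 0: (-1, -4) → (1, -4); (1, 0) → (-1, 0); (5, -1) → (-5, -1); (-2, -5) → (2, -5)
T2 reflect across y = 0: (1, -4) → (1, 4); (-1, 0) → (-1, 0); (-5, -1) → (-5, 1); (2, -5) → (2, 5)
T3 translate by (3, 5): (1, 4) → (4, 9); (-1, 0) → (2, 5); (-5, 1) → (-2, 6); (2, 5) → (5, 10)
T4 shear: x ← x + 1/2·y: (4, 9) → (17/2, 9); (2, 5) → (9/2, 5); (-2, 6) → (1, 6); (5, 10) → (10, 10)
T5 shear: x ← x − 1/2·y: (17/2, 9) → (4, 9); (9/2, 5) → (2, 5); (1, 6) → (-2, 6); (10, 10) → (5, 10)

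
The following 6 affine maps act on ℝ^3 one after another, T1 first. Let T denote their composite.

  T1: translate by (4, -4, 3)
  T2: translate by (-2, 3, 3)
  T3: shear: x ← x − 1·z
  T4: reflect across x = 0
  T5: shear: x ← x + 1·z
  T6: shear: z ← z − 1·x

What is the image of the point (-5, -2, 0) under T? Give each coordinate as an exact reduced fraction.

T1 translate by (4, -4, 3): (-5, -2, 0) → (-1, -6, 3)
T2 translate by (-2, 3, 3): (-1, -6, 3) → (-3, -3, 6)
T3 shear: x ← x − 1·z: (-3, -3, 6) → (-9, -3, 6)
T4 reflect across x = 0: (-9, -3, 6) → (9, -3, 6)
T5 shear: x ← x + 1·z: (9, -3, 6) → (15, -3, 6)
T6 shear: z ← z − 1·x: (15, -3, 6) → (15, -3, -9)

T(p) = (15, -3, -9)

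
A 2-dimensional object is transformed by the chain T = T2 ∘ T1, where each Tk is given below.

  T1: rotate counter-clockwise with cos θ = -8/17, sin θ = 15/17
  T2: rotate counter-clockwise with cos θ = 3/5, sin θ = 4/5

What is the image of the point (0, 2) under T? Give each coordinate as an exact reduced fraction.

T1 rotate counter-clockwise with cos θ = -8/17, sin θ = 15/17: (0, 2) → (-30/17, -16/17)
T2 rotate counter-clockwise with cos θ = 3/5, sin θ = 4/5: (-30/17, -16/17) → (-26/85, -168/85)

T(p) = (-26/85, -168/85)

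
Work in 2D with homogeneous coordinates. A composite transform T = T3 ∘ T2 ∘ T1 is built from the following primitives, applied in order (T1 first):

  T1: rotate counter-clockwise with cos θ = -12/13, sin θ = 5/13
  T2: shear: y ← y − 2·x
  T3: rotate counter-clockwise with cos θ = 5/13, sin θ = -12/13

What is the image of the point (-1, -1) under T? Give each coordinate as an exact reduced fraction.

T(p) = (-239/169, -339/169)

T1 rotate counter-clockwise with cos θ = -12/13, sin θ = 5/13: (-1, -1) → (17/13, 7/13)
T2 shear: y ← y − 2·x: (17/13, 7/13) → (17/13, -27/13)
T3 rotate counter-clockwise with cos θ = 5/13, sin θ = -12/13: (17/13, -27/13) → (-239/169, -339/169)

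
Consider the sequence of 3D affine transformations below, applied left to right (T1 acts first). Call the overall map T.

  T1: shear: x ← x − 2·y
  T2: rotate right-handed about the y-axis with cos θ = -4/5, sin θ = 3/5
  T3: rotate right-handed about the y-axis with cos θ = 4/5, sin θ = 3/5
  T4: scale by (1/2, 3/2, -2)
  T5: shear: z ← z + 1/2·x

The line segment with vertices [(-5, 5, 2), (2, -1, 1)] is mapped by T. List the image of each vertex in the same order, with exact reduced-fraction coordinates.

image vertices: (15/2, 15/2, 31/4), (-2, -3/2, 1)

T1 shear: x ← x − 2·y: (-5, 5, 2) → (-15, 5, 2); (2, -1, 1) → (4, -1, 1)
T2 rotate right-handed about the y-axis with cos θ = -4/5, sin θ = 3/5: (-15, 5, 2) → (66/5, 5, 37/5); (4, -1, 1) → (-13/5, -1, -16/5)
T3 rotate right-handed about the y-axis with cos θ = 4/5, sin θ = 3/5: (66/5, 5, 37/5) → (15, 5, -2); (-13/5, -1, -16/5) → (-4, -1, -1)
T4 scale by (1/2, 3/2, -2): (15, 5, -2) → (15/2, 15/2, 4); (-4, -1, -1) → (-2, -3/2, 2)
T5 shear: z ← z + 1/2·x: (15/2, 15/2, 4) → (15/2, 15/2, 31/4); (-2, -3/2, 2) → (-2, -3/2, 1)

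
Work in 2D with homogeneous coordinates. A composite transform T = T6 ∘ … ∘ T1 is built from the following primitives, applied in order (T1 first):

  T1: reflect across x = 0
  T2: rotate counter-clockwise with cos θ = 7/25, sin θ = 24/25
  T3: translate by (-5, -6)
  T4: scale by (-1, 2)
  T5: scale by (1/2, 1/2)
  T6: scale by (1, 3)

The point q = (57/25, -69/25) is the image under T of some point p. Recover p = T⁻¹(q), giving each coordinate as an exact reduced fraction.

T1 = [-1 0 0; 0 1 0; 0 0 1]
T2·T1 = [-7/25 -24/25 0; -24/25 7/25 0; 0 0 1]
T3·…·T1 = [-7/25 -24/25 -5; -24/25 7/25 -6; 0 0 1]
T4·…·T1 = [7/25 24/25 5; -48/25 14/25 -12; 0 0 1]
T5·…·T1 = [7/50 12/25 5/2; -24/25 7/25 -6; 0 0 1]
T6·…·T1 = [7/50 12/25 5/2; -72/25 21/25 -18; 0 0 1]
det M = 3/2; M⁻¹ = [14/25 -8/25 -179/25; 48/25 7/75 -78/25; 0 0 1]
M⁻¹ · (57/25, -69/25)ᵀ = (-5, 1)ᵀ

p = (-5, 1)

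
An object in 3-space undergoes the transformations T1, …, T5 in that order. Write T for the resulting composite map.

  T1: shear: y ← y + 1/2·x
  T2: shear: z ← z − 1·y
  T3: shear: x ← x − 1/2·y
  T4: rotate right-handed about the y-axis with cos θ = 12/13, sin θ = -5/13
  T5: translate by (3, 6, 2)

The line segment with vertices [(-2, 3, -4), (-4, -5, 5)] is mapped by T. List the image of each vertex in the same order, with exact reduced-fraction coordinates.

image vertices: (33/13, 8, -61/13), (-27/13, -1, 335/26)

T1 shear: y ← y + 1/2·x: (-2, 3, -4) → (-2, 2, -4); (-4, -5, 5) → (-4, -7, 5)
T2 shear: z ← z − 1·y: (-2, 2, -4) → (-2, 2, -6); (-4, -7, 5) → (-4, -7, 12)
T3 shear: x ← x − 1/2·y: (-2, 2, -6) → (-3, 2, -6); (-4, -7, 12) → (-1/2, -7, 12)
T4 rotate right-handed about the y-axis with cos θ = 12/13, sin θ = -5/13: (-3, 2, -6) → (-6/13, 2, -87/13); (-1/2, -7, 12) → (-66/13, -7, 283/26)
T5 translate by (3, 6, 2): (-6/13, 2, -87/13) → (33/13, 8, -61/13); (-66/13, -7, 283/26) → (-27/13, -1, 335/26)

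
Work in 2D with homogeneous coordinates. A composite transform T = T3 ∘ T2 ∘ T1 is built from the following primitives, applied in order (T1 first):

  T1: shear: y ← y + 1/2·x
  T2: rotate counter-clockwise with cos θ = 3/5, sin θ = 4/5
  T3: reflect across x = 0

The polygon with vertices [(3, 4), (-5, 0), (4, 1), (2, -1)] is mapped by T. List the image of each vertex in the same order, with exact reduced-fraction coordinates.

T1 shear: y ← y + 1/2·x: (3, 4) → (3, 11/2); (-5, 0) → (-5, -5/2); (4, 1) → (4, 3); (2, -1) → (2, 0)
T2 rotate counter-clockwise with cos θ = 3/5, sin θ = 4/5: (3, 11/2) → (-13/5, 57/10); (-5, -5/2) → (-1, -11/2); (4, 3) → (0, 5); (2, 0) → (6/5, 8/5)
T3 reflect across x = 0: (-13/5, 57/10) → (13/5, 57/10); (-1, -11/2) → (1, -11/2); (0, 5) → (0, 5); (6/5, 8/5) → (-6/5, 8/5)

image vertices: (13/5, 57/10), (1, -11/2), (0, 5), (-6/5, 8/5)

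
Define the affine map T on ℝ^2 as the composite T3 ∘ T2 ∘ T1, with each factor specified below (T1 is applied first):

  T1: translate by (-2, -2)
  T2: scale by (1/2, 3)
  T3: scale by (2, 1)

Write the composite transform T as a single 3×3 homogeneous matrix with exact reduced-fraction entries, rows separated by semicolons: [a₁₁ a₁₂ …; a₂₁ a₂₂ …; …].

T1 = [1 0 -2; 0 1 -2; 0 0 1]
T2·T1 = [1/2 0 -1; 0 3 -6; 0 0 1]
T3·…·T1 = [1 0 -2; 0 3 -6; 0 0 1]

T = [1 0 -2; 0 3 -6; 0 0 1]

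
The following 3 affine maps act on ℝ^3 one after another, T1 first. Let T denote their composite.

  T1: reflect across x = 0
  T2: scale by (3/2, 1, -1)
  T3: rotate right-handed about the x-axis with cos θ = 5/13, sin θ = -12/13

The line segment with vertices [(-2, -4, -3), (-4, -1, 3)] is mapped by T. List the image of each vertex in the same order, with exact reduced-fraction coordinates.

T1 reflect across x = 0: (-2, -4, -3) → (2, -4, -3); (-4, -1, 3) → (4, -1, 3)
T2 scale by (3/2, 1, -1): (2, -4, -3) → (3, -4, 3); (4, -1, 3) → (6, -1, -3)
T3 rotate right-handed about the x-axis with cos θ = 5/13, sin θ = -12/13: (3, -4, 3) → (3, 16/13, 63/13); (6, -1, -3) → (6, -41/13, -3/13)

image vertices: (3, 16/13, 63/13), (6, -41/13, -3/13)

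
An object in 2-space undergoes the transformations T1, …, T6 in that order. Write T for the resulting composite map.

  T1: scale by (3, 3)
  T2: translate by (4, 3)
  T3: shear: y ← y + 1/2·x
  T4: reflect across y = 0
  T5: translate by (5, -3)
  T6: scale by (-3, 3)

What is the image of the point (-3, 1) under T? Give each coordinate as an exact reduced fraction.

T(p) = (0, -39/2)

T1 scale by (3, 3): (-3, 1) → (-9, 3)
T2 translate by (4, 3): (-9, 3) → (-5, 6)
T3 shear: y ← y + 1/2·x: (-5, 6) → (-5, 7/2)
T4 reflect across y = 0: (-5, 7/2) → (-5, -7/2)
T5 translate by (5, -3): (-5, -7/2) → (0, -13/2)
T6 scale by (-3, 3): (0, -13/2) → (0, -39/2)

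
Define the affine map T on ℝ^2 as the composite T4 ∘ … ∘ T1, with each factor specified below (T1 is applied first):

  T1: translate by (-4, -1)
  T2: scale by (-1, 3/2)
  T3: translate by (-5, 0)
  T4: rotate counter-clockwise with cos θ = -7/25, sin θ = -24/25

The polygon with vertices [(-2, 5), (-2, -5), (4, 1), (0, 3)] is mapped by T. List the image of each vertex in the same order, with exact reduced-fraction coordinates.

T1 translate by (-4, -1): (-2, 5) → (-6, 4); (-2, -5) → (-6, -6); (4, 1) → (0, 0); (0, 3) → (-4, 2)
T2 scale by (-1, 3/2): (-6, 4) → (6, 6); (-6, -6) → (6, -9); (0, 0) → (0, 0); (-4, 2) → (4, 3)
T3 translate by (-5, 0): (6, 6) → (1, 6); (6, -9) → (1, -9); (0, 0) → (-5, 0); (4, 3) → (-1, 3)
T4 rotate counter-clockwise with cos θ = -7/25, sin θ = -24/25: (1, 6) → (137/25, -66/25); (1, -9) → (-223/25, 39/25); (-5, 0) → (7/5, 24/5); (-1, 3) → (79/25, 3/25)

image vertices: (137/25, -66/25), (-223/25, 39/25), (7/5, 24/5), (79/25, 3/25)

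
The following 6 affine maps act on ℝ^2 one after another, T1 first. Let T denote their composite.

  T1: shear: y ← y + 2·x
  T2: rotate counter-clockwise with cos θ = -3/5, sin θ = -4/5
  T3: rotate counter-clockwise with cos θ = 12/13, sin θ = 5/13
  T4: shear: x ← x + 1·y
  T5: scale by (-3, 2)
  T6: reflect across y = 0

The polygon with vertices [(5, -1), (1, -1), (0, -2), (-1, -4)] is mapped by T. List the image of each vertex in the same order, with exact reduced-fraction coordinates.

T1 shear: y ← y + 2·x: (5, -1) → (5, 9); (1, -1) → (1, 1); (0, -2) → (0, -2); (-1, -4) → (-1, -6)
T2 rotate counter-clockwise with cos θ = -3/5, sin θ = -4/5: (5, 9) → (21/5, -47/5); (1, 1) → (1/5, -7/5); (0, -2) → (-8/5, 6/5); (-1, -6) → (-21/5, 22/5)
T3 rotate counter-clockwise with cos θ = 12/13, sin θ = 5/13: (21/5, -47/5) → (487/65, -459/65); (1/5, -7/5) → (47/65, -79/65); (-8/5, 6/5) → (-126/65, 32/65); (-21/5, 22/5) → (-362/65, 159/65)
T4 shear: x ← x + 1·y: (487/65, -459/65) → (28/65, -459/65); (47/65, -79/65) → (-32/65, -79/65); (-126/65, 32/65) → (-94/65, 32/65); (-362/65, 159/65) → (-203/65, 159/65)
T5 scale by (-3, 2): (28/65, -459/65) → (-84/65, -918/65); (-32/65, -79/65) → (96/65, -158/65); (-94/65, 32/65) → (282/65, 64/65); (-203/65, 159/65) → (609/65, 318/65)
T6 reflect across y = 0: (-84/65, -918/65) → (-84/65, 918/65); (96/65, -158/65) → (96/65, 158/65); (282/65, 64/65) → (282/65, -64/65); (609/65, 318/65) → (609/65, -318/65)

image vertices: (-84/65, 918/65), (96/65, 158/65), (282/65, -64/65), (609/65, -318/65)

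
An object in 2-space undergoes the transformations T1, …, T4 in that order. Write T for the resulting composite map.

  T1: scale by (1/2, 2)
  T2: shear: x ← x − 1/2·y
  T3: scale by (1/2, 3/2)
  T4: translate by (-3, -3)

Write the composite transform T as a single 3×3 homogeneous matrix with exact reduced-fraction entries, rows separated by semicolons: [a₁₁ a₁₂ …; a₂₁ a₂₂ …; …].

T1 = [1/2 0 0; 0 2 0; 0 0 1]
T2·T1 = [1/2 -1 0; 0 2 0; 0 0 1]
T3·…·T1 = [1/4 -1/2 0; 0 3 0; 0 0 1]
T4·…·T1 = [1/4 -1/2 -3; 0 3 -3; 0 0 1]

T = [1/4 -1/2 -3; 0 3 -3; 0 0 1]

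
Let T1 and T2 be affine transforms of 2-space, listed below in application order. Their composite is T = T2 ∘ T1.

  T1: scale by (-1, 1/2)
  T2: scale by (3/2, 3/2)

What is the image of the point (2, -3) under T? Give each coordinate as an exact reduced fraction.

T(p) = (-3, -9/4)

T1 scale by (-1, 1/2): (2, -3) → (-2, -3/2)
T2 scale by (3/2, 3/2): (-2, -3/2) → (-3, -9/4)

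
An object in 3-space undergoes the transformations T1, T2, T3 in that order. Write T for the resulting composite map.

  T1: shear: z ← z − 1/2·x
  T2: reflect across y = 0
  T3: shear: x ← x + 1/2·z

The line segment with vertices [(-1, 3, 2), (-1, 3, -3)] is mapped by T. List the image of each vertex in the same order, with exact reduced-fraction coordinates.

T1 shear: z ← z − 1/2·x: (-1, 3, 2) → (-1, 3, 5/2); (-1, 3, -3) → (-1, 3, -5/2)
T2 reflect across y = 0: (-1, 3, 5/2) → (-1, -3, 5/2); (-1, 3, -5/2) → (-1, -3, -5/2)
T3 shear: x ← x + 1/2·z: (-1, -3, 5/2) → (1/4, -3, 5/2); (-1, -3, -5/2) → (-9/4, -3, -5/2)

image vertices: (1/4, -3, 5/2), (-9/4, -3, -5/2)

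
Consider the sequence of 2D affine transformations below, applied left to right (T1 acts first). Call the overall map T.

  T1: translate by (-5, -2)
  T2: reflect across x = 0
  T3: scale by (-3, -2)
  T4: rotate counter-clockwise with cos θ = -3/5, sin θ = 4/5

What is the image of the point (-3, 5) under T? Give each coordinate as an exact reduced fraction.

T(p) = (96/5, -78/5)

T1 translate by (-5, -2): (-3, 5) → (-8, 3)
T2 reflect across x = 0: (-8, 3) → (8, 3)
T3 scale by (-3, -2): (8, 3) → (-24, -6)
T4 rotate counter-clockwise with cos θ = -3/5, sin θ = 4/5: (-24, -6) → (96/5, -78/5)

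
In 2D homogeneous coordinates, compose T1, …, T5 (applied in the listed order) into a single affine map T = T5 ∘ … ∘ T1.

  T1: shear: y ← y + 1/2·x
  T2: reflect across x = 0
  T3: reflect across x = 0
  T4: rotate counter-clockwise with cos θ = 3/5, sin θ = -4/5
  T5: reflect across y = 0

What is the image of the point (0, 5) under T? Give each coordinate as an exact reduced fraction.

T1 shear: y ← y + 1/2·x: (0, 5) → (0, 5)
T2 reflect across x = 0: (0, 5) → (0, 5)
T3 reflect across x = 0: (0, 5) → (0, 5)
T4 rotate counter-clockwise with cos θ = 3/5, sin θ = -4/5: (0, 5) → (4, 3)
T5 reflect across y = 0: (4, 3) → (4, -3)

T(p) = (4, -3)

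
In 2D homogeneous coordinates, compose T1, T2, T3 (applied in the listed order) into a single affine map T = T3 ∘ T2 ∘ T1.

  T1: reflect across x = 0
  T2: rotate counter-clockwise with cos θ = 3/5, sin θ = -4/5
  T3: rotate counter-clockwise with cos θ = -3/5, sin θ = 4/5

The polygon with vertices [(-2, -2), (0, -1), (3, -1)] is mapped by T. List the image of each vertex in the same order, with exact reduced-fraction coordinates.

T1 reflect across x = 0: (-2, -2) → (2, -2); (0, -1) → (0, -1); (3, -1) → (-3, -1)
T2 rotate counter-clockwise with cos θ = 3/5, sin θ = -4/5: (2, -2) → (-2/5, -14/5); (0, -1) → (-4/5, -3/5); (-3, -1) → (-13/5, 9/5)
T3 rotate counter-clockwise with cos θ = -3/5, sin θ = 4/5: (-2/5, -14/5) → (62/25, 34/25); (-4/5, -3/5) → (24/25, -7/25); (-13/5, 9/5) → (3/25, -79/25)

image vertices: (62/25, 34/25), (24/25, -7/25), (3/25, -79/25)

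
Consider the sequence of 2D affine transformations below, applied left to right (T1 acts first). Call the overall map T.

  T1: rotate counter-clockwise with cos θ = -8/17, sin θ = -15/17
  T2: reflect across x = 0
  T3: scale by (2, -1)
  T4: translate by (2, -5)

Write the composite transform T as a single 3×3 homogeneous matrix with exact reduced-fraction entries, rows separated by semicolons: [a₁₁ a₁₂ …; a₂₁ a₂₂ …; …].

T1 = [-8/17 15/17 0; -15/17 -8/17 0; 0 0 1]
T2·T1 = [8/17 -15/17 0; -15/17 -8/17 0; 0 0 1]
T3·…·T1 = [16/17 -30/17 0; 15/17 8/17 0; 0 0 1]
T4·…·T1 = [16/17 -30/17 2; 15/17 8/17 -5; 0 0 1]

T = [16/17 -30/17 2; 15/17 8/17 -5; 0 0 1]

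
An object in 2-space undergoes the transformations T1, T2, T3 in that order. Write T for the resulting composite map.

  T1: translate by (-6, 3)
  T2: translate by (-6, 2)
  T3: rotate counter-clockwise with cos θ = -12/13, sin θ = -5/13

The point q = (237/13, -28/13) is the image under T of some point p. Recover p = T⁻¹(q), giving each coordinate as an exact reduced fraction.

p = (-4, 4)

T1 = [1 0 -6; 0 1 3; 0 0 1]
T2·T1 = [1 0 -12; 0 1 5; 0 0 1]
T3·…·T1 = [-12/13 5/13 13; -5/13 -12/13 0; 0 0 1]
det M = 1; M⁻¹ = [-12/13 -5/13 12; 5/13 -12/13 -5; 0 0 1]
M⁻¹ · (237/13, -28/13)ᵀ = (-4, 4)ᵀ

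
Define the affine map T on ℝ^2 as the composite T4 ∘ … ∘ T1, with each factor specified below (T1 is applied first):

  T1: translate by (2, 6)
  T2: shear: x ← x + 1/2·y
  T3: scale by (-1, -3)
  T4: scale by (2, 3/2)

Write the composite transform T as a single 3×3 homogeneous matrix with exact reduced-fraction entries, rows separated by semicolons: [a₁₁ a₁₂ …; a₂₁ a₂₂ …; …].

T = [-2 -1 -10; 0 -9/2 -27; 0 0 1]

T1 = [1 0 2; 0 1 6; 0 0 1]
T2·T1 = [1 1/2 5; 0 1 6; 0 0 1]
T3·…·T1 = [-1 -1/2 -5; 0 -3 -18; 0 0 1]
T4·…·T1 = [-2 -1 -10; 0 -9/2 -27; 0 0 1]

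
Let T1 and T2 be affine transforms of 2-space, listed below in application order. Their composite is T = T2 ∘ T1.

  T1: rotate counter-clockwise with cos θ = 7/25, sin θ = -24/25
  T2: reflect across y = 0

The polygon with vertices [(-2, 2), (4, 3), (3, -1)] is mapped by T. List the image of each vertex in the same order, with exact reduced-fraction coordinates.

image vertices: (34/25, -62/25), (4, 3), (-3/25, 79/25)

T1 rotate counter-clockwise with cos θ = 7/25, sin θ = -24/25: (-2, 2) → (34/25, 62/25); (4, 3) → (4, -3); (3, -1) → (-3/25, -79/25)
T2 reflect across y = 0: (34/25, 62/25) → (34/25, -62/25); (4, -3) → (4, 3); (-3/25, -79/25) → (-3/25, 79/25)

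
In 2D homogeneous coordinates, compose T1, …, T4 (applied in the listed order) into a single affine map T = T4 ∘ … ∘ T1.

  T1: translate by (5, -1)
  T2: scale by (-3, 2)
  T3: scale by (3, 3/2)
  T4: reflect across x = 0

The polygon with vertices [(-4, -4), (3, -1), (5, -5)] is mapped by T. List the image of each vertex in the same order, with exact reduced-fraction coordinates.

image vertices: (9, -15), (72, -6), (90, -18)

T1 translate by (5, -1): (-4, -4) → (1, -5); (3, -1) → (8, -2); (5, -5) → (10, -6)
T2 scale by (-3, 2): (1, -5) → (-3, -10); (8, -2) → (-24, -4); (10, -6) → (-30, -12)
T3 scale by (3, 3/2): (-3, -10) → (-9, -15); (-24, -4) → (-72, -6); (-30, -12) → (-90, -18)
T4 reflect across x = 0: (-9, -15) → (9, -15); (-72, -6) → (72, -6); (-90, -18) → (90, -18)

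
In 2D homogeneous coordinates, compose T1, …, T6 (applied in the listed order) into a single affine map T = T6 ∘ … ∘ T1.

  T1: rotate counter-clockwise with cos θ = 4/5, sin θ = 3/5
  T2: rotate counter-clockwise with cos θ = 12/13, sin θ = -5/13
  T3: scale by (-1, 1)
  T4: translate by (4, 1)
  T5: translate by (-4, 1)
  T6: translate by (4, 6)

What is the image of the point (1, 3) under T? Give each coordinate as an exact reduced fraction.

T(p) = (49/13, 145/13)

T1 rotate counter-clockwise with cos θ = 4/5, sin θ = 3/5: (1, 3) → (-1, 3)
T2 rotate counter-clockwise with cos θ = 12/13, sin θ = -5/13: (-1, 3) → (3/13, 41/13)
T3 scale by (-1, 1): (3/13, 41/13) → (-3/13, 41/13)
T4 translate by (4, 1): (-3/13, 41/13) → (49/13, 54/13)
T5 translate by (-4, 1): (49/13, 54/13) → (-3/13, 67/13)
T6 translate by (4, 6): (-3/13, 67/13) → (49/13, 145/13)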